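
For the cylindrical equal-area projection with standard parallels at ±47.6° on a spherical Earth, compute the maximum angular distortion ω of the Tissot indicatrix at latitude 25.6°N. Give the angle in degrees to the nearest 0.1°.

For cylindrical equal-area with standard parallel φ₀, h = cos φ / cos φ₀ and k = cos φ₀ / cos φ, so h·k = 1.
At 25.6°: h = 1.337, k = 0.7477; principal scales a = 1.337, b = 0.7477.
sin(ω/2) = (a − b)/(a + b) = 0.5897/2.085 = 0.2828, so ω = 2 arcsin(0.2828) ≈ 32.9°.

32.9°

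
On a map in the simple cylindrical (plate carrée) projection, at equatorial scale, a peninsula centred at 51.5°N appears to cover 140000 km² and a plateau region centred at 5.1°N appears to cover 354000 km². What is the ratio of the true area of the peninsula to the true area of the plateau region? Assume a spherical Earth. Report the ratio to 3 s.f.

0.247

Plate carrée has h = 1 and k = sec φ, giving areal scale sec φ; true area = (apparent area) · cos φ.
True area of peninsula: 140000 × cos(51.5°) = 140000 × 0.6225 = 87150 km².
True area of plateau region: 354000 × cos(5.1°) = 354000 × 0.9960 = 352600 km².
Ratio = 87150 / 352600 ≈ 0.247.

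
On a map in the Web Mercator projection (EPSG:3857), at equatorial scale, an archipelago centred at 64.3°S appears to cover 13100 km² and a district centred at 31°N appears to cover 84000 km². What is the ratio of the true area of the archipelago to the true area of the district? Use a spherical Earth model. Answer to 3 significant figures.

0.0399

On Mercator the areal scale is sec²φ, so true area = apparent × cos²φ.
True area of archipelago: 13100 × cos²(64.3°) = 13100 × 0.1881 = 2464 km².
True area of district: 84000 × cos²(31°) = 84000 × 0.7347 = 61720 km².
Ratio = 2464 / 61720 ≈ 0.0399.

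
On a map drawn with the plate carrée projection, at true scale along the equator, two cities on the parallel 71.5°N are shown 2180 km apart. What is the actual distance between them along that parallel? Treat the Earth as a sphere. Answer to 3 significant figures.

692 km

Plate carrée maps x = Rλ, y = Rφ. The meridian scale is h = 1 and the parallel scale is k = 1/cos φ = sec φ.
Along the parallel at 71.5°, map distances are exaggerated by k = sec 71.5° = 3.152.
True distance = 2180 / 3.152 = 2180 × cos 71.5° ≈ 692 km.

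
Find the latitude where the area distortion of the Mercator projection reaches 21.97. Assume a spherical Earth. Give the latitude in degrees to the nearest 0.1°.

Mercator areal scale is sec²φ.
sec²φ = 21.97  ⇒  cos²φ = 0.04552  ⇒  cos φ = 0.2133.
φ = arccos(0.2133) ≈ 77.7°.

77.7°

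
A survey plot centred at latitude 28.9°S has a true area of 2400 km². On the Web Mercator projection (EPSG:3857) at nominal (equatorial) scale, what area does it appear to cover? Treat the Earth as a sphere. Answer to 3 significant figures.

3130 km²

The Mercator projection is conformal; its linear scale factor is the same in every direction and equals sec φ = 1/cos φ.
Areal scale = k² = sec²φ = 1/cos²(28.9°) = 1/0.8755² = 1.305.
Apparent area = 2400 × 1.305 ≈ 3130 km².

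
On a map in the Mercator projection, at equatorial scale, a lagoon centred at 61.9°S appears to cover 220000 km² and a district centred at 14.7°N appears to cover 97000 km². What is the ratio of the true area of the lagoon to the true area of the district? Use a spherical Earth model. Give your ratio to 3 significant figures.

Since Mercator area scale is 1/cos²φ, the true area equals the apparent area multiplied by cos²φ.
True area of lagoon: 220000 × cos²(61.9°) = 220000 × 0.2219 = 48810 km².
True area of district: 97000 × cos²(14.7°) = 97000 × 0.9356 = 90750 km².
Ratio = 48810 / 90750 ≈ 0.538.

0.538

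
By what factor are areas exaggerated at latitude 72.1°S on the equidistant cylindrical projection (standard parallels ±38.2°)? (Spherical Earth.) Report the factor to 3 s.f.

2.56

With standard parallel φ₀ = 38.2°, the equirectangular projection gives x = Rλ cos φ₀, y = Rφ, so h = 1 and k = cos 38.2° / cos φ.
Areal scale = h·k = 1 × cos φ₀ / cos φ; at 72.1°, h = 1.000, k = 2.557, so h·k = 2.557.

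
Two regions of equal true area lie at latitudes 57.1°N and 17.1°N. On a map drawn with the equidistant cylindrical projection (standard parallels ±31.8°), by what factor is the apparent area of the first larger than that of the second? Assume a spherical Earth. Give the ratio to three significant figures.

1.76

In the equirectangular projection with standard parallel φ₀ = 31.8° (x = Rλ cos φ₀, y = Rφ), meridians are true-scale (h = 1) and the parallel scale is k = cos φ₀ / cos φ.
Areal scale at 57.1°: h·k = 1.000 × 1.565 = 1.565.
Areal scale at 17.1°: h·k = 1.000 × 0.8892 = 0.8892.
Ratio = 1.565/0.8892 ≈ 1.76.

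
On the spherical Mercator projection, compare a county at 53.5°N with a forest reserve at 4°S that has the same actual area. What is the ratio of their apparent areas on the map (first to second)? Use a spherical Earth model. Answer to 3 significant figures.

Mercator areal scale is sec²φ.
At 53.5°: sec²(53.5°) = 1/0.5948² = 2.826.
At 4°: sec²(4°) = 1/0.9976² = 1.005.
Ratio = 2.826/1.005 = cos²(4°)/cos²(53.5°) ≈ 2.81.

2.81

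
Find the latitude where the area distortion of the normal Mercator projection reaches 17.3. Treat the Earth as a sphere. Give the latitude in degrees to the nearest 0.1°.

76.1°

Mercator areal scale is sec²φ.
sec²φ = 17.3  ⇒  cos²φ = 0.05780  ⇒  cos φ = 0.2404.
φ = arccos(0.2404) ≈ 76.1°.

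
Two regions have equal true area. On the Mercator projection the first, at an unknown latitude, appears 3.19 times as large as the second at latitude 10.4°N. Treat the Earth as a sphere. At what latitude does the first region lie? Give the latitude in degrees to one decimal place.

Mercator areal scale is sec²φ, so apparent-area ratio = sec²φ₁ / sec²φ₂ = cos²φ₂ / cos²φ₁.
cos²φ₂ / cos²φ₁ = 3.19  ⇒  cos φ₁ = cos 10.4° / √3.19 = 0.9836/1.786 = 0.5507.
φ₁ = arccos(0.5507) ≈ 56.6°.

56.6°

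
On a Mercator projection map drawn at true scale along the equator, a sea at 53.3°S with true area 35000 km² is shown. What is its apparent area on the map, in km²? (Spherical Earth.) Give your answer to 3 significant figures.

The Mercator projection is conformal; its linear scale factor is the same in every direction and equals sec φ = 1/cos φ.
Areal scale = k² = sec²φ = 1/cos²(53.3°) = 1/0.5976² = 2.800.
Apparent area = 35000 × 2.800 ≈ 98000 km².

98000 km²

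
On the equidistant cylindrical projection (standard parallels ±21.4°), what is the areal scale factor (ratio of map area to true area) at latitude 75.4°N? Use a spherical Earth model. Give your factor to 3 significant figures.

In the equirectangular projection with standard parallel φ₀ = 21.4° (x = Rλ cos φ₀, y = Rφ), meridians are true-scale (h = 1) and the parallel scale is k = cos φ₀ / cos φ.
Areal scale = h·k = 1 × cos φ₀ / cos φ; at 75.4°, h = 1.000, k = 3.694, so h·k = 3.694.

3.69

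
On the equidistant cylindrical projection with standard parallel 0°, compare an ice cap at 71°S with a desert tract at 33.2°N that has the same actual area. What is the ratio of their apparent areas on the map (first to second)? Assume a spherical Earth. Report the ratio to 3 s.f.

2.57

Plate carrée maps x = Rλ, y = Rφ. The meridian scale is h = 1 and the parallel scale is k = 1/cos φ = sec φ.
Areal scale at 71°: h·k = 1.000 × 3.072 = 3.072.
Areal scale at 33.2°: h·k = 1.000 × 1.195 = 1.195.
Ratio = 3.072/1.195 ≈ 2.57.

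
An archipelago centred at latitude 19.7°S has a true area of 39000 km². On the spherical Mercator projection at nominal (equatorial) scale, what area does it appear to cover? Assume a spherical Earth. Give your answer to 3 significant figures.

44000 km²

Mercator is conformal, so the point scale is isotropic: h = k = sec φ = 1/cos φ.
Areal scale = k² = sec²φ = 1/cos²(19.7°) = 1/0.9415² = 1.128.
Apparent area = 39000 × 1.128 ≈ 44000 km².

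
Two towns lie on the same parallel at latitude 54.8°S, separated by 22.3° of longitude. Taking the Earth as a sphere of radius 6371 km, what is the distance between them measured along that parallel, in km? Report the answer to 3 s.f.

Arc length along a parallel = R cos φ · Δλ (with Δλ in radians).
= 6371 × cos 54.8° × (22.3° × π/180) = 6371 × 0.5764 × 0.3892 ≈ 1430 km.

1430 km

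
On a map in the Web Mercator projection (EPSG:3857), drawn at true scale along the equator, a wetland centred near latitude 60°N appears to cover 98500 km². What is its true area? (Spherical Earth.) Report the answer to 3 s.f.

Mercator is conformal, so the point scale is isotropic: h = k = sec φ = 1/cos φ.
Areal scale = k² = sec²φ = 1/cos²(60°) = 1/0.5000² = 4.000.
True area = apparent / (areal scale) = 98500 / 4.000 ≈ 24600 km².

24600 km²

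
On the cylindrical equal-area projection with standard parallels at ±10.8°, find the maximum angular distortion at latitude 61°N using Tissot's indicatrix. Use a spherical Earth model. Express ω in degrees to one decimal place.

Cylindrical equal-area (φ₀ = 10.8°): h = cos φ / cos 10.8° along meridians, k = cos 10.8° / cos φ along parallels; h·k = 1.
At 61°: h = 0.4936, k = 2.026; principal scales a = 2.026, b = 0.4936.
sin(ω/2) = (a − b)/(a + b) = 1.533/2.520 = 0.6082, so ω = 2 arcsin(0.6082) ≈ 74.9°.

74.9°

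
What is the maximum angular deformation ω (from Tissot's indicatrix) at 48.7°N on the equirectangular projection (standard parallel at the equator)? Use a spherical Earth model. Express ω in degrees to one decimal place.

Plate carrée maps x = Rλ, y = Rφ. The meridian scale is h = 1 and the parallel scale is k = 1/cos φ = sec φ.
At 48.7°: h = 1.000, k = 1.515; principal scales a = 1.515, b = 1.000.
sin(ω/2) = (a − b)/(a + b) = 0.5151/2.515 = 0.2048, so ω = 2 arcsin(0.2048) ≈ 23.6°.

23.6°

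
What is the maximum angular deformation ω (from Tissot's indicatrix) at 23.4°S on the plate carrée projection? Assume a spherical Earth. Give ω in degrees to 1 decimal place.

4.9°

Plate carrée maps x = Rλ, y = Rφ. The meridian scale is h = 1 and the parallel scale is k = 1/cos φ = sec φ.
At 23.4°: h = 1.000, k = 1.090; principal scales a = 1.090, b = 1.000.
sin(ω/2) = (a − b)/(a + b) = 0.08962/2.090 = 0.04289, so ω = 2 arcsin(0.04289) ≈ 4.9°.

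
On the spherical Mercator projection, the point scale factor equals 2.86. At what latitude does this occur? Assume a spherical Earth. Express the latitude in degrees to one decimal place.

69.5°

Mercator scale is k = sec φ = 1/cos φ.
1/cos φ = 2.86  ⇒  cos φ = 0.3497  ⇒  φ = arccos(0.3497) ≈ 69.5°.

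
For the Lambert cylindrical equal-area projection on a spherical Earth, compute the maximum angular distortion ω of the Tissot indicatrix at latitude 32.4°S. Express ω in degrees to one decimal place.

19.3°

The Lambert cylindrical equal-area projection is the cylindrical equal-area projection with its standard parallel at the equator (φ₀ = 0). Cylindrical equal-area (φ₀ = 0°): h = cos φ / cos 0° along meridians, k = cos 0° / cos φ along parallels; h·k = 1.
At 32.4°: h = 0.8443, k = 1.184; principal scales a = 1.184, b = 0.8443.
sin(ω/2) = (a − b)/(a + b) = 0.3400/2.029 = 0.1676, so ω = 2 arcsin(0.1676) ≈ 19.3°.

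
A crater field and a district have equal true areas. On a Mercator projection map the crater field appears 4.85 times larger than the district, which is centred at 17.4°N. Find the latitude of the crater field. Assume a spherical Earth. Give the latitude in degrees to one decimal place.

On Mercator, (apparent₁)/(apparent₂) = sec²φ₁ / sec²φ₂ when true areas are equal.
cos²φ₂ / cos²φ₁ = 4.85  ⇒  cos φ₁ = cos 17.4° / √4.85 = 0.9542/2.202 = 0.4333.
φ₁ = arccos(0.4333) ≈ 64.3°.

64.3°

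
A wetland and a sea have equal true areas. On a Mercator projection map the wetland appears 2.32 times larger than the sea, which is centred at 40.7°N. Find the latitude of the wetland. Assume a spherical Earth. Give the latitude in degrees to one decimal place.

For equal true areas on Mercator, apparent areas scale as sec²φ, so the ratio is cos²φ₂ / cos²φ₁.
cos²φ₂ / cos²φ₁ = 2.32  ⇒  cos φ₁ = cos 40.7° / √2.32 = 0.7581/1.523 = 0.4977.
φ₁ = arccos(0.4977) ≈ 60.1°.

60.1°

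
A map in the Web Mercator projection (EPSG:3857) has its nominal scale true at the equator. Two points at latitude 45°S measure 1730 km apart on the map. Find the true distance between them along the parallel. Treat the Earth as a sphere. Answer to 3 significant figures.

1220 km

Mercator is conformal, so the point scale is isotropic: h = k = sec φ = 1/cos φ.
Along the parallel at 45°, map distances are exaggerated by k = sec 45° = 1.414.
True distance = 1730 / 1.414 = 1730 × cos 45° ≈ 1220 km.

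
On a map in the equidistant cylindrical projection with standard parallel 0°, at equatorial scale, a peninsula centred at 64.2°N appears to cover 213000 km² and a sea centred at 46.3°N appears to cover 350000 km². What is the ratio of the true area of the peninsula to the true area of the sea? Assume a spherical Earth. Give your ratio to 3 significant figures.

0.383

Plate carrée has h = 1 and k = sec φ, giving areal scale sec φ; true area = (apparent area) · cos φ.
True area of peninsula: 213000 × cos(64.2°) = 213000 × 0.4352 = 92700 km².
True area of sea: 350000 × cos(46.3°) = 350000 × 0.6909 = 241800 km².
Ratio = 92700 / 241800 ≈ 0.383.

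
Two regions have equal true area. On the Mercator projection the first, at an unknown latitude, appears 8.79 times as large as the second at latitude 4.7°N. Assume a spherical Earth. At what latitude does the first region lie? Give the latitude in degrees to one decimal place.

70.4°

For equal true areas on Mercator, apparent areas scale as sec²φ, so the ratio is cos²φ₂ / cos²φ₁.
cos²φ₂ / cos²φ₁ = 8.79  ⇒  cos φ₁ = cos 4.7° / √8.79 = 0.9966/2.965 = 0.3362.
φ₁ = arccos(0.3362) ≈ 70.4°.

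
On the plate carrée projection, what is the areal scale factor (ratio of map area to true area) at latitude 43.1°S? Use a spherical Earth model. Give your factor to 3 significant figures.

Plate carrée maps x = Rλ, y = Rφ. The meridian scale is h = 1 and the parallel scale is k = 1/cos φ = sec φ.
Areal scale = h·k = 1 × sec φ; at 43.1°, h = 1.000, k = 1.370, so h·k = 1.370.

1.37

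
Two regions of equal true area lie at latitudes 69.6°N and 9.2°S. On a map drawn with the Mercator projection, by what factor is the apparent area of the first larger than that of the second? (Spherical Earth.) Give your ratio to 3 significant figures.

On Mercator, area is exaggerated by sec²φ = 1/cos²φ.
At 69.6°: sec²(69.6°) = 1/0.3486² = 8.230.
At 9.2°: sec²(9.2°) = 1/0.9871² = 1.026.
Ratio = 8.230/1.026 = cos²(9.2°)/cos²(69.6°) ≈ 8.02.

8.02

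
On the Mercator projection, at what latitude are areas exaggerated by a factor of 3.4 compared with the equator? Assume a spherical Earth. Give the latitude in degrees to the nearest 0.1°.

57.2°

Mercator areal scale is sec²φ.
sec²φ = 3.4  ⇒  cos²φ = 0.2941  ⇒  cos φ = 0.5423.
φ = arccos(0.5423) ≈ 57.2°.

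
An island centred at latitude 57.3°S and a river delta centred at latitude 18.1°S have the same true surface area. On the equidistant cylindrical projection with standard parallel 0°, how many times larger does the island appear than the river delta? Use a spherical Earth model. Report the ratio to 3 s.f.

For the equirectangular projection with φ₀ = 0 (plate carrée), h = 1 along meridians and k = sec φ along parallels.
Areal scale at 57.3°: h·k = 1.000 × 1.851 = 1.851.
Areal scale at 18.1°: h·k = 1.000 × 1.052 = 1.052.
Ratio = 1.851/1.052 ≈ 1.76.

1.76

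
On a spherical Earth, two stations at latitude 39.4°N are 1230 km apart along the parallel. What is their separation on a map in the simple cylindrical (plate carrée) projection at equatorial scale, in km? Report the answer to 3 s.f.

1590 km

In the plate carrée (x = Rλ, y = Rφ), meridians are true-scale (h = 1) and parallels are stretched by k = sec φ.
Along the parallel, k = sec 39.4° = 1/0.7727 = 1.294.
Map distance = 1230 × 1.294 ≈ 1590 km.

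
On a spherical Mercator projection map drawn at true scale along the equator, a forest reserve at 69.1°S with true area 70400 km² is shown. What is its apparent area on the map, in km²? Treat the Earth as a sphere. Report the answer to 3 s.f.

553000 km²

The Mercator projection is conformal; its linear scale factor is the same in every direction and equals sec φ = 1/cos φ.
Areal scale = k² = sec²φ = 1/cos²(69.1°) = 1/0.3567² = 7.858.
Apparent area = 70400 × 7.858 ≈ 553000 km².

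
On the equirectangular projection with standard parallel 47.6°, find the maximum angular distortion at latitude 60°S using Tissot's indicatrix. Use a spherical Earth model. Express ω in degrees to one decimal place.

With standard parallel φ₀ = 47.6°, the equirectangular projection gives x = Rλ cos φ₀, y = Rφ, so h = 1 and k = cos 47.6° / cos φ.
At 60°: h = 1.000, k = 1.349; principal scales a = 1.349, b = 1.000.
sin(ω/2) = (a − b)/(a + b) = 0.3486/2.349 = 0.1484, so ω = 2 arcsin(0.1484) ≈ 17.1°.

17.1°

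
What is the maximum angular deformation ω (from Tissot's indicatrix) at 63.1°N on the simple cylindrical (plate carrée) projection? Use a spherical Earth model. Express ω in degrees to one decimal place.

44.3°

In the plate carrée (x = Rλ, y = Rφ), meridians are true-scale (h = 1) and parallels are stretched by k = sec φ.
At 63.1°: h = 1.000, k = 2.210; principal scales a = 2.210, b = 1.000.
sin(ω/2) = (a − b)/(a + b) = 1.210/3.210 = 0.3770, so ω = 2 arcsin(0.3770) ≈ 44.3°.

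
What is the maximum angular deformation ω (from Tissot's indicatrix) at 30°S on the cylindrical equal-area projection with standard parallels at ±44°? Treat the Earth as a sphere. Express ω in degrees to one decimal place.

21.1°

A cylindrical equal-area projection with standard parallel φ₀ has meridian scale h = cos φ / cos φ₀ and parallel scale k = cos φ₀ / cos φ (so areas are preserved, h·k = 1).
At 30°: h = 1.204, k = 0.8306; principal scales a = 1.204, b = 0.8306.
sin(ω/2) = (a − b)/(a + b) = 0.3733/2.035 = 0.1835, so ω = 2 arcsin(0.1835) ≈ 21.1°.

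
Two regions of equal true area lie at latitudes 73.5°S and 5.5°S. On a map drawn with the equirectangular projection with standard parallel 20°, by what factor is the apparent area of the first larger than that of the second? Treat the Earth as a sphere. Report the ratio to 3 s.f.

In the equirectangular projection with standard parallel φ₀ = 20° (x = Rλ cos φ₀, y = Rφ), meridians are true-scale (h = 1) and the parallel scale is k = cos φ₀ / cos φ.
Areal scale at 73.5°: h·k = 1.000 × 3.309 = 3.309.
Areal scale at 5.5°: h·k = 1.000 × 0.9440 = 0.9440.
Ratio = 3.309/0.9440 ≈ 3.50.

3.50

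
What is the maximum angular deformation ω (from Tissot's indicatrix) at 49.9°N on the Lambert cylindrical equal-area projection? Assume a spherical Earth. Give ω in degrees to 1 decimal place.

48.9°

The Lambert cylindrical equal-area projection is the cylindrical equal-area projection with its standard parallel at the equator (φ₀ = 0). Cylindrical equal-area (φ₀ = 0°): h = cos φ / cos 0° along meridians, k = cos 0° / cos φ along parallels; h·k = 1.
At 49.9°: h = 0.6441, k = 1.552; principal scales a = 1.552, b = 0.6441.
sin(ω/2) = (a − b)/(a + b) = 0.9084/2.197 = 0.4135, so ω = 2 arcsin(0.4135) ≈ 48.9°.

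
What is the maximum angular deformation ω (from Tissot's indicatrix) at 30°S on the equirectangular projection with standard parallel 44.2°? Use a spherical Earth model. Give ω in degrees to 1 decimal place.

With standard parallel φ₀ = 44.2°, the equirectangular projection gives x = Rλ cos φ₀, y = Rφ, so h = 1 and k = cos 44.2° / cos φ.
At 30°: h = 1.000, k = 0.8278; principal scales a = 1.000, b = 0.8278.
sin(ω/2) = (a − b)/(a + b) = 0.1722/1.828 = 0.09420, so ω = 2 arcsin(0.09420) ≈ 10.8°.

10.8°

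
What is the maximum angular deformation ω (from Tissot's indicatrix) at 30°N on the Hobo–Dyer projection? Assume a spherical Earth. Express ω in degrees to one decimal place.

10.0°

The Hobo–Dyer projection is cylindrical equal-area with φ₀ = 37.5°. Cylindrical equal-area (φ₀ = 37.5°): h = cos φ / cos 37.5° along meridians, k = cos 37.5° / cos φ along parallels; h·k = 1.
At 30°: h = 1.092, k = 0.9161; principal scales a = 1.092, b = 0.9161.
sin(ω/2) = (a − b)/(a + b) = 0.1755/2.008 = 0.08742, so ω = 2 arcsin(0.08742) ≈ 10.0°.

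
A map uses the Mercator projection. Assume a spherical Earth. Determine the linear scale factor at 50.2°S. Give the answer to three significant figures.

Mercator is conformal, so the point scale is isotropic: h = k = sec φ = 1/cos φ.
k = 1/cos 50.2° = 1/0.6401 = 1.562.

1.56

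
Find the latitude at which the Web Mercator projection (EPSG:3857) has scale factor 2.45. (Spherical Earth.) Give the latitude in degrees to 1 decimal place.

Mercator scale is k = sec φ = 1/cos φ.
1/cos φ = 2.45  ⇒  cos φ = 0.4082  ⇒  φ = arccos(0.4082) ≈ 65.9°.

65.9°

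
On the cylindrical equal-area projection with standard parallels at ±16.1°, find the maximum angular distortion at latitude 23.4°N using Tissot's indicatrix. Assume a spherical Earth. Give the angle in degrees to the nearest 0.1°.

5.2°

A cylindrical equal-area projection with standard parallel φ₀ has meridian scale h = cos φ / cos φ₀ and parallel scale k = cos φ₀ / cos φ (so areas are preserved, h·k = 1).
At 23.4°: h = 0.9552, k = 1.047; principal scales a = 1.047, b = 0.9552.
sin(ω/2) = (a − b)/(a + b) = 0.09166/2.002 = 0.04578, so ω = 2 arcsin(0.04578) ≈ 5.2°.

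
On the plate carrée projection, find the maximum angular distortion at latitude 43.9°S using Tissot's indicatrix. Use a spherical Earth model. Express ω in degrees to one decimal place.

For the equirectangular projection with φ₀ = 0 (plate carrée), h = 1 along meridians and k = sec φ along parallels.
At 43.9°: h = 1.000, k = 1.388; principal scales a = 1.388, b = 1.000.
sin(ω/2) = (a − b)/(a + b) = 0.3878/2.388 = 0.1624, so ω = 2 arcsin(0.1624) ≈ 18.7°.

18.7°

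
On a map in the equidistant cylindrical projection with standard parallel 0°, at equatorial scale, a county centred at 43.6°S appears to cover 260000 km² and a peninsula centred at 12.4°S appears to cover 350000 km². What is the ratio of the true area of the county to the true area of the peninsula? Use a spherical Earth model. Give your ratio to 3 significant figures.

0.551

Plate carrée has h = 1 and k = sec φ, giving areal scale sec φ; true area = (apparent area) · cos φ.
True area of county: 260000 × cos(43.6°) = 260000 × 0.7242 = 188300 km².
True area of peninsula: 350000 × cos(12.4°) = 350000 × 0.9767 = 341800 km².
Ratio = 188300 / 341800 ≈ 0.551.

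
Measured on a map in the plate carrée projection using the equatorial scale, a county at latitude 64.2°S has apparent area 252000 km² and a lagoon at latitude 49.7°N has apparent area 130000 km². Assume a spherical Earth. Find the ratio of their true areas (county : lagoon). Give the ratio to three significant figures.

On the plate carrée, areal scale = h·k = 1 × sec φ, so true area = apparent × cos φ.
True area of county: 252000 × cos(64.2°) = 252000 × 0.4352 = 109700 km².
True area of lagoon: 130000 × cos(49.7°) = 130000 × 0.6468 = 84080 km².
Ratio = 109700 / 84080 ≈ 1.30.

1.30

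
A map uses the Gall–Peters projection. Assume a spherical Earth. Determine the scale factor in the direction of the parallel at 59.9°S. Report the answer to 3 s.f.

The Gall–Peters projection is cylindrical equal-area with φ₀ = 45°. A cylindrical equal-area projection with standard parallel φ₀ has meridian scale h = cos φ / cos φ₀ and parallel scale k = cos φ₀ / cos φ (so areas are preserved, h·k = 1).
k = cos 45° / cos 59.9° = 0.7071/0.5015 = 1.410.

1.41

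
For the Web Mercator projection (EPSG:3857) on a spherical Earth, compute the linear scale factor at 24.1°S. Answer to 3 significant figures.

1.10

Mercator is conformal, so the point scale is isotropic: h = k = sec φ = 1/cos φ.
k = 1/cos 24.1° = 1/0.9128 = 1.095.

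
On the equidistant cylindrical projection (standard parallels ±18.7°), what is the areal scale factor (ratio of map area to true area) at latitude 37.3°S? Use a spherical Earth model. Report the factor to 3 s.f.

In the equirectangular projection with standard parallel φ₀ = 18.7° (x = Rλ cos φ₀, y = Rφ), meridians are true-scale (h = 1) and the parallel scale is k = cos φ₀ / cos φ.
Areal scale = h·k = 1 × cos φ₀ / cos φ; at 37.3°, h = 1.000, k = 1.191, so h·k = 1.191.

1.19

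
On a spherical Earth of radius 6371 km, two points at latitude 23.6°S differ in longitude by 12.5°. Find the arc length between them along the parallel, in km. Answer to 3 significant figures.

Arc length along a parallel = R cos φ · Δλ (with Δλ in radians).
= 6371 × cos 23.6° × (12.5° × π/180) = 6371 × 0.9164 × 0.2182 ≈ 1270 km.

1270 km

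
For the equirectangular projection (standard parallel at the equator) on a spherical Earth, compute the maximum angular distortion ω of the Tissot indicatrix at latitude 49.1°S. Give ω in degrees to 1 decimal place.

For the equirectangular projection with φ₀ = 0 (plate carrée), h = 1 along meridians and k = sec φ along parallels.
At 49.1°: h = 1.000, k = 1.527; principal scales a = 1.527, b = 1.000.
sin(ω/2) = (a − b)/(a + b) = 0.5273/2.527 = 0.2086, so ω = 2 arcsin(0.2086) ≈ 24.1°.

24.1°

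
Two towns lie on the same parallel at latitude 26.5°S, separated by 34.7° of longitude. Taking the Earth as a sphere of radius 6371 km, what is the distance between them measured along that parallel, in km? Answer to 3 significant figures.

Arc length along a parallel = R cos φ · Δλ (with Δλ in radians).
= 6371 × cos 26.5° × (34.7° × π/180) = 6371 × 0.8949 × 0.6056 ≈ 3450 km.

3450 km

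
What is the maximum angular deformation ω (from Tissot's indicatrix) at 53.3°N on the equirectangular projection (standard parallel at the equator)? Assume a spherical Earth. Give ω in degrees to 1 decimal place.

Plate carrée maps x = Rλ, y = Rφ. The meridian scale is h = 1 and the parallel scale is k = 1/cos φ = sec φ.
At 53.3°: h = 1.000, k = 1.673; principal scales a = 1.673, b = 1.000.
sin(ω/2) = (a − b)/(a + b) = 0.6733/2.673 = 0.2519, so ω = 2 arcsin(0.2519) ≈ 29.2°.

29.2°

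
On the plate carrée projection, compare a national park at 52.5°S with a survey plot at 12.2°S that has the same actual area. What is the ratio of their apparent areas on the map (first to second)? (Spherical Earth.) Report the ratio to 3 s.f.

For the equirectangular projection with φ₀ = 0 (plate carrée), h = 1 along meridians and k = sec φ along parallels.
Areal scale at 52.5°: h·k = 1.000 × 1.643 = 1.643.
Areal scale at 12.2°: h·k = 1.000 × 1.023 = 1.023.
Ratio = 1.643/1.023 ≈ 1.61.

1.61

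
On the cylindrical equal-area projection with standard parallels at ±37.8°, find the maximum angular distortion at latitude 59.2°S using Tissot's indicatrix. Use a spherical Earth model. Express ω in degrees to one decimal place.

A cylindrical equal-area projection with standard parallel φ₀ has meridian scale h = cos φ / cos φ₀ and parallel scale k = cos φ₀ / cos φ (so areas are preserved, h·k = 1).
At 59.2°: h = 0.6480, k = 1.543; principal scales a = 1.543, b = 0.6480.
sin(ω/2) = (a − b)/(a + b) = 0.8951/2.191 = 0.4085, so ω = 2 arcsin(0.4085) ≈ 48.2°.

48.2°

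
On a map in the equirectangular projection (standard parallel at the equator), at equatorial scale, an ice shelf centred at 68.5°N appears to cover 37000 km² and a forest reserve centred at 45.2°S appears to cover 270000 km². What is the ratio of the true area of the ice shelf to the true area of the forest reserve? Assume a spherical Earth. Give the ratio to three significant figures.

Plate carrée has h = 1 and k = sec φ, giving areal scale sec φ; true area = (apparent area) · cos φ.
True area of ice shelf: 37000 × cos(68.5°) = 37000 × 0.3665 = 13560 km².
True area of forest reserve: 270000 × cos(45.2°) = 270000 × 0.7046 = 190300 km².
Ratio = 13560 / 190300 ≈ 0.0713.

0.0713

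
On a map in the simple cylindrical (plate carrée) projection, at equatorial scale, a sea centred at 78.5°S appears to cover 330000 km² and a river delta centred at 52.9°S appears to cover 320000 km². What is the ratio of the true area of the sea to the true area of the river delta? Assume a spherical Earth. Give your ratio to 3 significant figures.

Plate carrée has h = 1 and k = sec φ, giving areal scale sec φ; true area = (apparent area) · cos φ.
True area of sea: 330000 × cos(78.5°) = 330000 × 0.1994 = 65790 km².
True area of river delta: 320000 × cos(52.9°) = 320000 × 0.6032 = 193000 km².
Ratio = 65790 / 193000 ≈ 0.341.

0.341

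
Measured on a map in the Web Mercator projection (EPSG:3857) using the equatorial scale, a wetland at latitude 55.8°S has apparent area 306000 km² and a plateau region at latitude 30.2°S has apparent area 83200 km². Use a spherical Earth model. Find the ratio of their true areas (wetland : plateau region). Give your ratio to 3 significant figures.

On Mercator the areal scale is sec²φ, so true area = apparent × cos²φ.
True area of wetland: 306000 × cos²(55.8°) = 306000 × 0.3159 = 96680 km².
True area of plateau region: 83200 × cos²(30.2°) = 83200 × 0.7470 = 62150 km².
Ratio = 96680 / 62150 ≈ 1.56.

1.56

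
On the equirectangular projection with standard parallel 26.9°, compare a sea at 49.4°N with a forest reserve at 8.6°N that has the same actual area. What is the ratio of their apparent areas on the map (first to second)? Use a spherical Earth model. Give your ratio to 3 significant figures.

1.52

In the equirectangular projection with standard parallel φ₀ = 26.9° (x = Rλ cos φ₀, y = Rφ), meridians are true-scale (h = 1) and the parallel scale is k = cos φ₀ / cos φ.
Areal scale at 49.4°: h·k = 1.000 × 1.370 = 1.370.
Areal scale at 8.6°: h·k = 1.000 × 0.9019 = 0.9019.
Ratio = 1.370/0.9019 ≈ 1.52.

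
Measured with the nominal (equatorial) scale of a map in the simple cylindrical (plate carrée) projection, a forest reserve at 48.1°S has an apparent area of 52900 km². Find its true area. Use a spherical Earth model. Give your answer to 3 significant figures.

35300 km²

For the equirectangular projection with φ₀ = 0 (plate carrée), h = 1 along meridians and k = sec φ along parallels.
Areal scale = h·k = 1 × sec φ; at 48.1°, h = 1.000, k = 1.497, so h·k = 1.497.
True area = apparent / (areal scale) = 52900 / 1.497 ≈ 35300 km².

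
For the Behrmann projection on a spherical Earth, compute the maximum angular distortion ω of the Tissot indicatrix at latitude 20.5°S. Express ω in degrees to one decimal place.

The Behrmann projection is cylindrical equal-area with φ₀ = 30°. Cylindrical equal-area (φ₀ = 30°): h = cos φ / cos 30° along meridians, k = cos 30° / cos φ along parallels; h·k = 1.
At 20.5°: h = 1.082, k = 0.9246; principal scales a = 1.082, b = 0.9246.
sin(ω/2) = (a − b)/(a + b) = 0.1570/2.006 = 0.07826, so ω = 2 arcsin(0.07826) ≈ 9.0°.

9.0°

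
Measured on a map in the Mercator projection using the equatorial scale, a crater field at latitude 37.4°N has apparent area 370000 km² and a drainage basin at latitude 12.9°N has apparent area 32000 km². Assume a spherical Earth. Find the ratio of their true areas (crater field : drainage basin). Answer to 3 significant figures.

Mercator's areal exaggeration is sec²φ; hence true area = (apparent area) · cos²φ.
True area of crater field: 370000 × cos²(37.4°) = 370000 × 0.6311 = 233500 km².
True area of drainage basin: 32000 × cos²(12.9°) = 32000 × 0.9502 = 30410 km².
Ratio = 233500 / 30410 ≈ 7.68.

7.68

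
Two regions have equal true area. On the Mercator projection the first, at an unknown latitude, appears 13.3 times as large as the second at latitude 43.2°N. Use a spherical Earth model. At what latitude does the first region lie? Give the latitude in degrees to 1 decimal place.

78.5°

Mercator areal scale is sec²φ, so apparent-area ratio = sec²φ₁ / sec²φ₂ = cos²φ₂ / cos²φ₁.
cos²φ₂ / cos²φ₁ = 13.3  ⇒  cos φ₁ = cos 43.2° / √13.3 = 0.7290/3.647 = 0.1999.
φ₁ = arccos(0.1999) ≈ 78.5°.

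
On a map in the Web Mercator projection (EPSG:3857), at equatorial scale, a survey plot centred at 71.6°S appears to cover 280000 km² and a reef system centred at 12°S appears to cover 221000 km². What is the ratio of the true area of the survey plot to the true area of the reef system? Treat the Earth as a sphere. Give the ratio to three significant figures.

0.132

Mercator's areal exaggeration is sec²φ; hence true area = (apparent area) · cos²φ.
True area of survey plot: 280000 × cos²(71.6°) = 280000 × 0.09963 = 27900 km².
True area of reef system: 221000 × cos²(12°) = 221000 × 0.9568 = 211400 km².
Ratio = 27900 / 211400 ≈ 0.132.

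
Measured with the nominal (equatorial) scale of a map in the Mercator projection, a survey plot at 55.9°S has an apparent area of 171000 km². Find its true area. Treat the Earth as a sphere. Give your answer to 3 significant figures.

For Mercator, h = k = sec φ (a conformal cylindrical projection has a single point scale, 1/cos φ).
Areal scale = k² = sec²φ = 1/cos²(55.9°) = 1/0.5606² = 3.182.
True area = apparent / (areal scale) = 171000 / 3.182 ≈ 53700 km².

53700 km²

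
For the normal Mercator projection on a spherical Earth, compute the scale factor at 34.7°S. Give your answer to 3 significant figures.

For Mercator, h = k = sec φ (a conformal cylindrical projection has a single point scale, 1/cos φ).
k = 1/cos 34.7° = 1/0.8221 = 1.216.

1.22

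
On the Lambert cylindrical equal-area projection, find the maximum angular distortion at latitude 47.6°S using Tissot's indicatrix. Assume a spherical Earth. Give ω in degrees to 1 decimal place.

The Lambert cylindrical equal-area projection is the cylindrical equal-area projection with its standard parallel at the equator (φ₀ = 0). For cylindrical equal-area with standard parallel φ₀, h = cos φ / cos φ₀ and k = cos φ₀ / cos φ, so h·k = 1.
At 47.6°: h = 0.6743, k = 1.483; principal scales a = 1.483, b = 0.6743.
sin(ω/2) = (a − b)/(a + b) = 0.8087/2.157 = 0.3749, so ω = 2 arcsin(0.3749) ≈ 44.0°.

44.0°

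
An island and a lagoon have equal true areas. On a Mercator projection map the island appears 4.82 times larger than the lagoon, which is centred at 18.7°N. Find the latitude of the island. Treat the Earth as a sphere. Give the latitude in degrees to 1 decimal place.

Mercator areal scale is sec²φ, so apparent-area ratio = sec²φ₁ / sec²φ₂ = cos²φ₂ / cos²φ₁.
cos²φ₂ / cos²φ₁ = 4.82  ⇒  cos φ₁ = cos 18.7° / √4.82 = 0.9472/2.195 = 0.4314.
φ₁ = arccos(0.4314) ≈ 64.4°.

64.4°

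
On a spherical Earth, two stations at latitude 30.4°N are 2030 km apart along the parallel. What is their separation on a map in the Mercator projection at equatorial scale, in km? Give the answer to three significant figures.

For Mercator, h = k = sec φ (a conformal cylindrical projection has a single point scale, 1/cos φ).
Along the parallel, k = sec 30.4° = 1/0.8625 = 1.159.
Map distance = 2030 × 1.159 ≈ 2350 km.

2350 km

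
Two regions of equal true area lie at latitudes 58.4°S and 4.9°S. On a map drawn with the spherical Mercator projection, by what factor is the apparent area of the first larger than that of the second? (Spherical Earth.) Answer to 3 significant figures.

On Mercator, area is exaggerated by sec²φ = 1/cos²φ.
At 58.4°: sec²(58.4°) = 1/0.5240² = 3.642.
At 4.9°: sec²(4.9°) = 1/0.9963² = 1.007.
Ratio = 3.642/1.007 = cos²(4.9°)/cos²(58.4°) ≈ 3.62.

3.62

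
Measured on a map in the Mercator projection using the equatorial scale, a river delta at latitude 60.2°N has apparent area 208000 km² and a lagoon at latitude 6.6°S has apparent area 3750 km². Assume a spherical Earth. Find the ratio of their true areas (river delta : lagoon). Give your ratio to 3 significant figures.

On Mercator the areal scale is sec²φ, so true area = apparent × cos²φ.
True area of river delta: 208000 × cos²(60.2°) = 208000 × 0.2470 = 51370 km².
True area of lagoon: 3750 × cos²(6.6°) = 3750 × 0.9868 = 3700 km².
Ratio = 51370 / 3700 ≈ 13.9.

13.9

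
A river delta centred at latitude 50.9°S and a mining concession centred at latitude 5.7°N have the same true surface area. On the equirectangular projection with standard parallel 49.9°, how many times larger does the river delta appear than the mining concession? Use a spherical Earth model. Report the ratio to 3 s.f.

In the equirectangular projection with standard parallel φ₀ = 49.9° (x = Rλ cos φ₀, y = Rφ), meridians are true-scale (h = 1) and the parallel scale is k = cos φ₀ / cos φ.
Areal scale at 50.9°: h·k = 1.000 × 1.021 = 1.021.
Areal scale at 5.7°: h·k = 1.000 × 0.6473 = 0.6473.
Ratio = 1.021/0.6473 ≈ 1.58.

1.58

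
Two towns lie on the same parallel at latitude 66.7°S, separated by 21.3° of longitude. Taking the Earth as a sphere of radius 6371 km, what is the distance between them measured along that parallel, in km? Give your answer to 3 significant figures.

Arc length along a parallel = R cos φ · Δλ (with Δλ in radians).
= 6371 × cos 66.7° × (21.3° × π/180) = 6371 × 0.3955 × 0.3718 ≈ 937 km.

937 km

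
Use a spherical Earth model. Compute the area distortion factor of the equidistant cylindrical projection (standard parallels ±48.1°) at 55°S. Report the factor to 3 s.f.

The equidistant cylindrical projection with φ₀ = 48.1° has h = 1 (meridians true) and k = cos φ₀ / cos φ along parallels.
Areal scale = h·k = 1 × cos φ₀ / cos φ; at 55°, h = 1.000, k = 1.164, so h·k = 1.164.

1.16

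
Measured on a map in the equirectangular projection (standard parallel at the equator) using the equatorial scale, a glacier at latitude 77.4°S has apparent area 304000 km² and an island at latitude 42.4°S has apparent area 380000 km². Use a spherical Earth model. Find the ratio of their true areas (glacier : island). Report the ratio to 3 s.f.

0.236

On the plate carrée, areal scale = h·k = 1 × sec φ, so true area = apparent × cos φ.
True area of glacier: 304000 × cos(77.4°) = 304000 × 0.2181 = 66320 km².
True area of island: 380000 × cos(42.4°) = 380000 × 0.7385 = 280600 km².
Ratio = 66320 / 280600 ≈ 0.236.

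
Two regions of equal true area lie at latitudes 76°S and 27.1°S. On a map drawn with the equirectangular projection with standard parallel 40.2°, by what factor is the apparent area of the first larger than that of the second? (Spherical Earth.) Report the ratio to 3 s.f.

The equidistant cylindrical projection with φ₀ = 40.2° has h = 1 (meridians true) and k = cos φ₀ / cos φ along parallels.
Areal scale at 76°: h·k = 1.000 × 3.157 = 3.157.
Areal scale at 27.1°: h·k = 1.000 × 0.8580 = 0.8580.
Ratio = 3.157/0.8580 ≈ 3.68.

3.68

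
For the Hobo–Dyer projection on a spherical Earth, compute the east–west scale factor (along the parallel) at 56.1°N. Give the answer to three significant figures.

1.42

The Hobo–Dyer projection is cylindrical equal-area with φ₀ = 37.5°. For cylindrical equal-area with standard parallel φ₀, h = cos φ / cos φ₀ and k = cos φ₀ / cos φ, so h·k = 1.
k = cos 37.5° / cos 56.1° = 0.7934/0.5577 = 1.422.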